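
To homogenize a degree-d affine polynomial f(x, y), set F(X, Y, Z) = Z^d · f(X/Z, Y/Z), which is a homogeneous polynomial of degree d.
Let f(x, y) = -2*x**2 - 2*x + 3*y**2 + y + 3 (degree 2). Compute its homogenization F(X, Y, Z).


F(X, Y, Z) = -2*X**2 - 2*X*Z + 3*Y**2 + Y*Z + 3*Z**2

deg(f) = 2.
Substitute x = X/Z, y = Y/Z into f, then multiply by Z^2.
  monomial -2·x^2·y^0 ↦ -2·X^2·Y^0·Z^0.
  monomial -2·x^1·y^0 ↦ -2·X^1·Y^0·Z^1.
  monomial 3·x^0·y^2 ↦ 3·X^0·Y^2·Z^0.
  monomial 1·x^0·y^1 ↦ 1·X^0·Y^1·Z^1.
  monomial 3·x^0·y^0 ↦ 3·X^0·Y^0·Z^2.
Collecting: F(X, Y, Z) = -2*X**2 - 2*X*Z + 3*Y**2 + Y*Z + 3*Z**2.


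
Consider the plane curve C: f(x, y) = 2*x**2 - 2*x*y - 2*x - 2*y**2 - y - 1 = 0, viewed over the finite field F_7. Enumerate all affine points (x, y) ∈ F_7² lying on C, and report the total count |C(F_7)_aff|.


Affine F_7-points: {(0, 5), (1, 3), (1, 6), (2, 4), (3, 3), (3, 4), (6, 5), (6, 6)}; count = 8.

For each of the 49 pairs (x, y) ∈ F_7², evaluate f(x, y) mod 7. Record the zeros.
  x = 0: [0↦6, 1↦3, 2↦3, 3↦6, 4↦5, 5↦0, 6↦5]  zeros at y ∈ {5}
  x = 1: [0↦6, 1↦1, 2↦6, 3↦0, 4↦4, 5↦4, 6↦0]  zeros at y ∈ {3, 6}
  x = 2: [0↦3, 1↦3, 2↦6, 3↦5, 4↦0, 5↦5, 6↦6]  zeros at y ∈ {4}
  x = 3: [0↦4, 1↦2, 2↦3, 3↦0, 4↦0, 5↦3, 6↦2]  zeros at y ∈ {3, 4}
  x = 4: [0↦2, 1↦5, 2↦4, 3↦6, 4↦4, 5↦5, 6↦2]  zeros at y ∈ ∅
  x = 5: [0↦4, 1↦5, 2↦2, 3↦2, 4↦5, 5↦4, 6↦6]  zeros at y ∈ ∅
  x = 6: [0↦3, 1↦2, 2↦4, 3↦2, 4↦3, 5↦0, 6↦0]  zeros at y ∈ {5, 6}
Collecting zeros: affine points = {(0, 5), (1, 3), (1, 6), (2, 4), (3, 3), (3, 4), (6, 5), (6, 6)}.
Total count |C(F_7)_aff| = 8.


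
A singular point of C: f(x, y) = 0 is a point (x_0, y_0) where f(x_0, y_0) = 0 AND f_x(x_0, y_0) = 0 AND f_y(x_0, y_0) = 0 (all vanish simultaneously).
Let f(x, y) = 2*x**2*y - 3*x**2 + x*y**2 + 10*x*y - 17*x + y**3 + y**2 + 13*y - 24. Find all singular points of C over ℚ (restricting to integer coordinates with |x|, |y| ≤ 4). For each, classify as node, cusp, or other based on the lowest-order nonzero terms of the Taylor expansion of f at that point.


Singular points: {(-3, 1)}; classification: node.

Compute partial derivatives:
  f_x = 4*x*y - 6*x + y**2 + 10*y - 17.
  f_y = 2*x**2 + 2*x*y + 10*x + 3*y**2 + 2*y + 13.
Scan x_0 ∈ {−4, ..., 4}. For each x_0, f_y(x_0, y) is a polynomial in y; find its integer roots y ∈ {−4, ..., 4}, then test f_x and f at those candidates.
  x = -4: f_y(-4, y) = 3*y**2 - 6*y + 5; no integer root y with |y| ≤ 4.
  x = -3: f_y(-3, y) = 3*y**2 - 4*y + 1; vanishes at y ∈ {1}. (-3, 1): f_x = 0, f = 0 — SINGULAR.
  x = -2: f_y(-2, y) = 3*y**2 - 2*y + 1; no integer root y with |y| ≤ 4.
  x = -1: f_y(-1, y) = 3*y**2 + 5; no integer root y with |y| ≤ 4.
  x = 0: f_y(0, y) = 3*y**2 + 2*y + 13; no integer root y with |y| ≤ 4.
  x = 1: f_y(1, y) = 3*y**2 + 4*y + 25; no integer root y with |y| ≤ 4.
  x = 2: f_y(2, y) = 3*y**2 + 6*y + 41; no integer root y with |y| ≤ 4.
  x = 3: f_y(3, y) = 3*y**2 + 8*y + 61; no integer root y with |y| ≤ 4.
  x = 4: f_y(4, y) = 3*y**2 + 10*y + 85; no integer root y with |y| ≤ 4.
Only singular point on the grid: (-3, 1).
Classify: substitute x = -3 + u, y = 1 + v and expand: f = 2*u**2*v - u**2 + u*v**2 + v**3 + v**2.
No constant or linear terms (consistent with a singular point). Quadratic part: -u**2 + v**2. Cubic part: 2*u**2*v + u*v**2 + v**3.
The quadratic part v**2 - u**2 = (v − u)(v + u) splits into two distinct linear factors, so there are two distinct tangent lines y − 1 = ±(x − -3) — this is a node (ordinary double point).
Classification: node.


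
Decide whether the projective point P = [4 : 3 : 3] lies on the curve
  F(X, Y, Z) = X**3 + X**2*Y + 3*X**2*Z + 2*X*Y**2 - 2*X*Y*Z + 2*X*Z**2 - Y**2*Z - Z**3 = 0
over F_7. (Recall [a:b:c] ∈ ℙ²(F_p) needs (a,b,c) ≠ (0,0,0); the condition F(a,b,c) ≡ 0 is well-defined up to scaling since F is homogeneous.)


F(4,3,3) ≡ 1 (mod 7); P is NOT on the curve.

Evaluate F(4, 3, 3) term-by-term (mod 7).
  X**3 ↦ 1·64·1·1 = 64
  X**2*Y ↦ 1·16·3·1 = 48
  3*X**2*Z ↦ 3·16·1·3 = 144
  2*X*Y**2 ↦ 2·4·9·1 = 72
  -2*X*Y*Z ↦ -2·4·3·3 = -72
  2*X*Z**2 ↦ 2·4·1·9 = 72
  -Y**2*Z ↦ -1·1·9·3 = -27
  -Z**3 ↦ -1·1·1·27 = -27
Sum: F(4, 3, 3) = (64) + (48) + (144) + (72) + (-72) + (72) + (-27) + (-27) = 274.
Reducing mod 7: 274 ≡ 1 (mod 7).
Since F(a, b, c) ≡ 1 ≠ 0 (mod 7), P does NOT lie on the curve.


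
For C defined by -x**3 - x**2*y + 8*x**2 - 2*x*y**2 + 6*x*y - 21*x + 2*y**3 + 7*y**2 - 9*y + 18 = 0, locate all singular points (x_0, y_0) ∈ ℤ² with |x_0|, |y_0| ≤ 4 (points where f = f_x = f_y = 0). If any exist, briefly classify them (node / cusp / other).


Singular points: {(3, 0)}; classification: node.

Compute partial derivatives:
  f_x = -3*x**2 - 2*x*y + 16*x - 2*y**2 + 6*y - 21.
  f_y = -x**2 - 4*x*y + 6*x + 6*y**2 + 14*y - 9.
Scan x_0 ∈ {−4, ..., 4}. For each x_0, f_y(x_0, y) is a polynomial in y; find its integer roots y ∈ {−4, ..., 4}, then test f_x and f at those candidates.
  x = -4: f_y(-4, y) = 6*y**2 + 30*y - 49; no integer root y with |y| ≤ 4.
  x = -3: f_y(-3, y) = 6*y**2 + 26*y - 36; no integer root y with |y| ≤ 4.
  x = -2: f_y(-2, y) = 6*y**2 + 22*y - 25; no integer root y with |y| ≤ 4.
  x = -1: f_y(-1, y) = 6*y**2 + 18*y - 16; no integer root y with |y| ≤ 4.
  x = 0: f_y(0, y) = 6*y**2 + 14*y - 9; no integer root y with |y| ≤ 4.
  x = 1: f_y(1, y) = 6*y**2 + 10*y - 4; vanishes at y ∈ {-2}. (1, -2): f_x = -24 ≠ 0.
  x = 2: f_y(2, y) = 6*y**2 + 6*y - 1; no integer root y with |y| ≤ 4.
  x = 3: f_y(3, y) = 6*y**2 + 2*y; vanishes at y ∈ {0}. (3, 0): f_x = 0, f = 0 — SINGULAR.
  x = 4: f_y(4, y) = 6*y**2 - 2*y - 1; no integer root y with |y| ≤ 4.
Only singular point on the grid: (3, 0).
Classify: substitute x = 3 + u, y = 0 + v and expand: f = -u**3 - u**2*v - u**2 - 2*u*v**2 + 2*v**3 + v**2.
No constant or linear terms (consistent with a singular point). Quadratic part: -u**2 + v**2. Cubic part: -u**3 - u**2*v - 2*u*v**2 + 2*v**3.
The quadratic part v**2 - u**2 = (v − u)(v + u) splits into two distinct linear factors, so there are two distinct tangent lines y − 0 = ±(x − 3) — this is a node (ordinary double point).
Classification: node.


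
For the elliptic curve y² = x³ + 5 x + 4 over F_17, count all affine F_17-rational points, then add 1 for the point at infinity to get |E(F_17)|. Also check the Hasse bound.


Affine points = {(0, 2), (0, 15), (5, 1), (5, 16), (7, 5), (7, 12), (9, 8), (9, 9), (10, 0), (11, 8), (11, 9), (14, 8), (14, 9), (16, 7), (16, 10)}; affine count = 15; |E(F_17)| = 16.

Discriminant check: Δ ∝ 4a³ + 27b² = 4·5³ + 27·4² = 4·125 + 27·16 ≡ 14 (mod 17). Nonzero ⇒ E is nonsingular.
For each x ∈ F_17, compute rhs = x³ + 5·x + 4 mod 17, then count y ∈ F_17 with y² ≡ rhs.
  x = 0: rhs = 4, matching y values: 2, 15 (2 points).
  x = 1: rhs = 10, matching y values: none (0 points).
  x = 2: rhs = 5, matching y values: none (0 points).
  x = 3: rhs = 12, matching y values: none (0 points).
  x = 4: rhs = 3, matching y values: none (0 points).
  x = 5: rhs = 1, matching y values: 1, 16 (2 points).
  x = 6: rhs = 12, matching y values: none (0 points).
  x = 7: rhs = 8, matching y values: 5, 12 (2 points).
  x = 8: rhs = 12, matching y values: none (0 points).
  x = 9: rhs = 13, matching y values: 8, 9 (2 points).
  x = 10: rhs = 0, matching y values: 0 (1 points).
  x = 11: rhs = 13, matching y values: 8, 9 (2 points).
  x = 12: rhs = 7, matching y values: none (0 points).
  x = 13: rhs = 5, matching y values: none (0 points).
  x = 14: rhs = 13, matching y values: 8, 9 (2 points).
  x = 15: rhs = 3, matching y values: none (0 points).
  x = 16: rhs = 15, matching y values: 7, 10 (2 points).
Total affine count: 15.
Full point count |E(F_17)| = 15 + 1 = 16.
Hasse bound: |16 − (17+1)| = |-2| = 2 ≤ 2√17 ≈ 8.2462 ✓.


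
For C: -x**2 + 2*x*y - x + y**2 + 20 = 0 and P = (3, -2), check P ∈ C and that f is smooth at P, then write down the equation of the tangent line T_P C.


Tangent line at P: -11*x + 2*y + 37 = 0.

Step 1: f(3, -2) = 0, so P lies on C.
Step 2: partial derivatives
  f_x(x, y) = -2*x + 2*y - 1, f_y(x, y) = 2*x + 2*y.
  f_x(P) = -11, f_y(P) = 2 (gradient nonzero, so P is smooth).
Step 3: tangent line at P: -11·(x − 3) + 2·(y − -2) = 0.
Expanding: -11*x + 2*y + 37 = 0.


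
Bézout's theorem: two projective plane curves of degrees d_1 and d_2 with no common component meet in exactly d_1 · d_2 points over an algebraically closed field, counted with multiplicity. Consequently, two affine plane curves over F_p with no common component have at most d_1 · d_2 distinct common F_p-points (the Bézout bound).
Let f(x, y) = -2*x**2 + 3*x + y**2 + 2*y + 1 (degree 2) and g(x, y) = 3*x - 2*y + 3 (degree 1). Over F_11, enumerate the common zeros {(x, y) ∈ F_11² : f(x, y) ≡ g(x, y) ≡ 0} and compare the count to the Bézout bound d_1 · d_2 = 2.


Common zeros: {(4, 2), (9, 4)}; count = 2; Bézout bound = 2.

deg(f) = 2, deg(g) = 1, so Bézout bound = 2.
Scan x ∈ F_11. For each x, list the y ∈ F_11 with f(x, y) ≡ 0 and those with g(x, y) ≡ 0 (mod 11); the common zeros in that column are the intersection.
  x = 0: f ≡ 0 at y ∈ {10}; g ≡ 0 at y ∈ {7}; common: ∅.
  x = 1: f ≡ 0 at y ∈ ∅; g ≡ 0 at y ∈ {3}; common: ∅.
  x = 2: f ≡ 0 at y ∈ ∅; g ≡ 0 at y ∈ {10}; common: ∅.
  x = 3: f ≡ 0 at y ∈ {2, 7}; g ≡ 0 at y ∈ {6}; common: ∅.
  x = 4: f ≡ 0 at y ∈ {2, 7}; g ≡ 0 at y ∈ {2}; common: {2}.
  x = 5: f ≡ 0 at y ∈ ∅; g ≡ 0 at y ∈ {9}; common: ∅.
  x = 6: f ≡ 0 at y ∈ ∅; g ≡ 0 at y ∈ {5}; common: ∅.
  x = 7: f ≡ 0 at y ∈ {10}; g ≡ 0 at y ∈ {1}; common: ∅.
  x = 8: f ≡ 0 at y ∈ {3, 6}; g ≡ 0 at y ∈ {8}; common: ∅.
  x = 9: f ≡ 0 at y ∈ {4, 5}; g ≡ 0 at y ∈ {4}; common: {4}.
  x = 10: f ≡ 0 at y ∈ {3, 6}; g ≡ 0 at y ∈ {0}; common: ∅.
Collecting: common zeros = {(4, 2), (9, 4)}, so the count is 2.
Comparison with the Bézout bound: 2 ≤ 2 = deg(f)·deg(g), as expected for curves with no common component (the bound is attained).


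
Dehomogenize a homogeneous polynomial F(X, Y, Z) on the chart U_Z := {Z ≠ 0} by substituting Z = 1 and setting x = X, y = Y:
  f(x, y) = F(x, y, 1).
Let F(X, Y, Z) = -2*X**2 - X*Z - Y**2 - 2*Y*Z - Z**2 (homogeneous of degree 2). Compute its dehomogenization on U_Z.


f(x, y) = -2*x**2 - x - y**2 - 2*y - 1

On U_Z we set Z = 1. Each monomial c·X^i·Y^j·Z^k in F becomes c·x^i·y^j·1^k = c·x^i·y^j.
Substituting Z = 1: F(X, Y, 1) = -2*x**2 - x - y**2 - 2*y - 1.
Note: deg(f) ≤ deg(F) = 2; strict inequality happens when F is divisible by Z (lost terms).


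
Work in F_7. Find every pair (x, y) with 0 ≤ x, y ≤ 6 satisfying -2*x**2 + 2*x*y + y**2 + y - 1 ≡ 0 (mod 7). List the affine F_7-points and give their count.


Affine F_7-points: {(1, 2)}; count = 1.

For each of the 49 pairs (x, y) ∈ F_7², evaluate f(x, y) mod 7. Record the zeros.
  x = 0: [0↦6, 1↦1, 2↦5, 3↦4, 4↦5, 5↦1, 6↦6]  zeros at y ∈ ∅
  x = 1: [0↦4, 1↦1, 2↦0, 3↦1, 4↦4, 5↦2, 6↦2]  zeros at y ∈ {2}
  x = 2: [0↦5, 1↦4, 2↦5, 3↦1, 4↦6, 5↦6, 6↦1]  zeros at y ∈ ∅
  x = 3: [0↦2, 1↦3, 2↦6, 3↦4, 4↦4, 5↦6, 6↦3]  zeros at y ∈ ∅
  x = 4: [0↦2, 1↦5, 2↦3, 3↦3, 4↦5, 5↦2, 6↦1]  zeros at y ∈ ∅
  x = 5: [0↦5, 1↦3, 2↦3, 3↦5, 4↦2, 5↦1, 6↦2]  zeros at y ∈ ∅
  x = 6: [0↦4, 1↦4, 2↦6, 3↦3, 4↦2, 5↦3, 6↦6]  zeros at y ∈ ∅
Collecting zeros: affine points = {(1, 2)}.
Total count |C(F_7)_aff| = 1.


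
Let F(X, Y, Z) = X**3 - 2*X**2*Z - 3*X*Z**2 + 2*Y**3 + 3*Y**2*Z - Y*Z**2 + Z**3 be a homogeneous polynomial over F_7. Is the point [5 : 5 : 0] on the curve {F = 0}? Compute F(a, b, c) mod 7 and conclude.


F(5,5,0) ≡ 4 (mod 7); P is NOT on the curve.

Evaluate F(5, 5, 0) term-by-term (mod 7).
  X**3 ↦ 1·125·1·1 = 125
  -2*X**2*Z ↦ -2·25·1·0 = 0
  -3*X*Z**2 ↦ -3·5·1·0 = 0
  2*Y**3 ↦ 2·1·125·1 = 250
  3*Y**2*Z ↦ 3·1·25·0 = 0
  -Y*Z**2 ↦ -1·1·5·0 = 0
  Z**3 ↦ 1·1·1·0 = 0
Sum: F(5, 5, 0) = (125) + (0) + (0) + (250) + (0) + (0) + (0) = 375.
Reducing mod 7: 375 ≡ 4 (mod 7).
Since F(a, b, c) ≡ 4 ≠ 0 (mod 7), P does NOT lie on the curve.


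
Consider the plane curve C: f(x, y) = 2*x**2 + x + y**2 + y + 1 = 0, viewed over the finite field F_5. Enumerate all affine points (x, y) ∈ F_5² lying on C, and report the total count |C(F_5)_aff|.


Affine F_5-points: {(1, 2)}; count = 1.

For each of the 25 pairs (x, y) ∈ F_5², evaluate f(x, y) mod 5. Record the zeros.
  x = 0: [0↦1, 1↦3, 2↦2, 3↦3, 4↦1]  zeros at y ∈ ∅
  x = 1: [0↦4, 1↦1, 2↦0, 3↦1, 4↦4]  zeros at y ∈ {2}
  x = 2: [0↦1, 1↦3, 2↦2, 3↦3, 4↦1]  zeros at y ∈ ∅
  x = 3: [0↦2, 1↦4, 2↦3, 3↦4, 4↦2]  zeros at y ∈ ∅
  x = 4: [0↦2, 1↦4, 2↦3, 3↦4, 4↦2]  zeros at y ∈ ∅
Collecting zeros: affine points = {(1, 2)}.
Total count |C(F_5)_aff| = 1.


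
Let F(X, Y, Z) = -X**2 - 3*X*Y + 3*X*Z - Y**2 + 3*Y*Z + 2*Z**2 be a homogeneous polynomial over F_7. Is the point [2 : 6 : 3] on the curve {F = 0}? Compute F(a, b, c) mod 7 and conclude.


F(2,6,3) ≡ 0 (mod 7); P is on the curve.

Evaluate F(2, 6, 3) term-by-term (mod 7).
  -X**2 ↦ -1·4·1·1 = -4
  -3*X*Y ↦ -3·2·6·1 = -36
  3*X*Z ↦ 3·2·1·3 = 18
  -Y**2 ↦ -1·1·36·1 = -36
  3*Y*Z ↦ 3·1·6·3 = 54
  2*Z**2 ↦ 2·1·1·9 = 18
Sum: F(2, 6, 3) = (-4) + (-36) + (18) + (-36) + (54) + (18) = 14.
Reducing mod 7: 14 ≡ 0 (mod 7).
Since F(a, b, c) ≡ 0 (mod 7), P lies on the curve.


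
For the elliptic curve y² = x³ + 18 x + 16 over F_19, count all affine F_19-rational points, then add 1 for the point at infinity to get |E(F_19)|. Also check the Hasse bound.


Affine points = {(0, 4), (0, 15), (1, 4), (1, 15), (4, 0), (6, 6), (6, 13), (8, 8), (8, 11), (11, 5), (11, 14), (16, 7), (16, 12), (18, 4), (18, 15)}; affine count = 15; |E(F_19)| = 16.

Discriminant check: Δ ∝ 4a³ + 27b² = 4·18³ + 27·16² = 4·5832 + 27·256 ≡ 11 (mod 19). Nonzero ⇒ E is nonsingular.
For each x ∈ F_19, compute rhs = x³ + 18·x + 16 mod 19, then count y ∈ F_19 with y² ≡ rhs.
  x = 0: rhs = 16, matching y values: 4, 15 (2 points).
  x = 1: rhs = 16, matching y values: 4, 15 (2 points).
  x = 2: rhs = 3, matching y values: none (0 points).
  x = 3: rhs = 2, matching y values: none (0 points).
  x = 4: rhs = 0, matching y values: 0 (1 points).
  x = 5: rhs = 3, matching y values: none (0 points).
  x = 6: rhs = 17, matching y values: 6, 13 (2 points).
  x = 7: rhs = 10, matching y values: none (0 points).
  x = 8: rhs = 7, matching y values: 8, 11 (2 points).
  x = 9: rhs = 14, matching y values: none (0 points).
  x = 10: rhs = 18, matching y values: none (0 points).
  x = 11: rhs = 6, matching y values: 5, 14 (2 points).
  x = 12: rhs = 3, matching y values: none (0 points).
  x = 13: rhs = 15, matching y values: none (0 points).
  x = 14: rhs = 10, matching y values: none (0 points).
  x = 15: rhs = 13, matching y values: none (0 points).
  x = 16: rhs = 11, matching y values: 7, 12 (2 points).
  x = 17: rhs = 10, matching y values: none (0 points).
  x = 18: rhs = 16, matching y values: 4, 15 (2 points).
Total affine count: 15.
Full point count |E(F_19)| = 15 + 1 = 16.
Hasse bound: |16 − (19+1)| = |-4| = 4 ≤ 2√19 ≈ 8.7178 ✓.


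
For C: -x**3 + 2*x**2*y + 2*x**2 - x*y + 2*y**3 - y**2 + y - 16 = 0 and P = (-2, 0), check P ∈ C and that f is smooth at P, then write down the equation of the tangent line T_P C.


Tangent line at P: -20*x + 11*y - 40 = 0.

Step 1: f(-2, 0) = 0, so P lies on C.
Step 2: partial derivatives
  f_x(x, y) = -3*x**2 + 4*x*y + 4*x - y, f_y(x, y) = 2*x**2 - x + 6*y**2 - 2*y + 1.
  f_x(P) = -20, f_y(P) = 11 (gradient nonzero, so P is smooth).
Step 3: tangent line at P: -20·(x − -2) + 11·(y − 0) = 0.
Expanding: -20*x + 11*y - 40 = 0.


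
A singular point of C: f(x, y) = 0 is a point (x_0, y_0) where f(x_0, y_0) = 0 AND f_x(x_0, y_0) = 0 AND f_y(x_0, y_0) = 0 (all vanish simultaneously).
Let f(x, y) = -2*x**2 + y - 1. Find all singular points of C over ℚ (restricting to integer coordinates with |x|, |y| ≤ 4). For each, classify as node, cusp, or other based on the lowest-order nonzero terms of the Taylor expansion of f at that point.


No singular points in the scanned grid; C is smooth there.

Compute partial derivatives:
  f_x = -4*x.
  f_y = 1.
f_y = 1 is a nonzero constant, so f_y never vanishes: no point (x, y) can satisfy f = f_x = f_y = 0. In particular no (x, y) ∈ {−4, ..., 4}² is singular; the curve is smooth.


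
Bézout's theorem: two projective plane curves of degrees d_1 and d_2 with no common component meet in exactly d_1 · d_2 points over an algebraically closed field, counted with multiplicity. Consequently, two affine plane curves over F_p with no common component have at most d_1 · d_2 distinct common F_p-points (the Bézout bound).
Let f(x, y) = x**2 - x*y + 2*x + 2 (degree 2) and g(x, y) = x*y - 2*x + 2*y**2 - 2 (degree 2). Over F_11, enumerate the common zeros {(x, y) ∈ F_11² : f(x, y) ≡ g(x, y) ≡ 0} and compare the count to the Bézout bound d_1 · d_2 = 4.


Common zeros: ∅; count = 0; Bézout bound = 4.

deg(f) = 2, deg(g) = 2, so Bézout bound = 4.
Scan x ∈ F_11. For each x, list the y ∈ F_11 with f(x, y) ≡ 0 and those with g(x, y) ≡ 0 (mod 11); the common zeros in that column are the intersection.
  x = 0: f ≡ 0 at y ∈ ∅; g ≡ 0 at y ∈ {1, 10}; common: ∅.
  x = 1: f ≡ 0 at y ∈ {5}; g ≡ 0 at y ∈ {8}; common: ∅.
  x = 2: f ≡ 0 at y ∈ {5}; g ≡ 0 at y ∈ ∅; common: ∅.
  x = 3: f ≡ 0 at y ∈ {2}; g ≡ 0 at y ∈ ∅; common: ∅.
  x = 4: f ≡ 0 at y ∈ {1}; g ≡ 0 at y ∈ ∅; common: ∅.
  x = 5: f ≡ 0 at y ∈ {3}; g ≡ 0 at y ∈ {7}; common: ∅.
  x = 6: f ≡ 0 at y ∈ {1}; g ≡ 0 at y ∈ {3, 5}; common: ∅.
  x = 7: f ≡ 0 at y ∈ {3}; g ≡ 0 at y ∈ {4, 9}; common: ∅.
  x = 8: f ≡ 0 at y ∈ {2}; g ≡ 0 at y ∈ ∅; common: ∅.
  x = 9: f ≡ 0 at y ∈ {10}; g ≡ 0 at y ∈ ∅; common: ∅.
  x = 10: f ≡ 0 at y ∈ {10}; g ≡ 0 at y ∈ {0, 6}; common: ∅.
Collecting: common zeros = ∅, so the count is 0.
Comparison with the Bézout bound: 0 ≤ 4 = deg(f)·deg(g), as expected for curves with no common component (the affine F_11-count falls short of the bound because intersections may lie at infinity, over extension fields, or carry multiplicity).


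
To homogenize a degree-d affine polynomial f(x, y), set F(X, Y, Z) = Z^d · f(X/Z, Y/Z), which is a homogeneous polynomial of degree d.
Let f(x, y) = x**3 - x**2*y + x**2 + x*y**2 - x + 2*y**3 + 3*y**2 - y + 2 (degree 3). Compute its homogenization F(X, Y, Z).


F(X, Y, Z) = X**3 - X**2*Y + X**2*Z + X*Y**2 - X*Z**2 + 2*Y**3 + 3*Y**2*Z - Y*Z**2 + 2*Z**3

deg(f) = 3.
Substitute x = X/Z, y = Y/Z into f, then multiply by Z^3.
  monomial 1·x^3·y^0 ↦ 1·X^3·Y^0·Z^0.
  monomial -1·x^2·y^1 ↦ -1·X^2·Y^1·Z^0.
  monomial 1·x^2·y^0 ↦ 1·X^2·Y^0·Z^1.
  monomial 1·x^1·y^2 ↦ 1·X^1·Y^2·Z^0.
  monomial -1·x^1·y^0 ↦ -1·X^1·Y^0·Z^2.
  monomial 2·x^0·y^3 ↦ 2·X^0·Y^3·Z^0.
  monomial 3·x^0·y^2 ↦ 3·X^0·Y^2·Z^1.
  monomial -1·x^0·y^1 ↦ -1·X^0·Y^1·Z^2.
  monomial 2·x^0·y^0 ↦ 2·X^0·Y^0·Z^3.
Collecting: F(X, Y, Z) = X**3 - X**2*Y + X**2*Z + X*Y**2 - X*Z**2 + 2*Y**3 + 3*Y**2*Z - Y*Z**2 + 2*Z**3.


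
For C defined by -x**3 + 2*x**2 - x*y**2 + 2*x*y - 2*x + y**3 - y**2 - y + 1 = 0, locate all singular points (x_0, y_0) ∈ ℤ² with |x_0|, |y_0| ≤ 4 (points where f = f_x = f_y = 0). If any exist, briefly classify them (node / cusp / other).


Singular points: {(1, 1)}; classification: node.

Compute partial derivatives:
  f_x = -3*x**2 + 4*x - y**2 + 2*y - 2.
  f_y = -2*x*y + 2*x + 3*y**2 - 2*y - 1.
Scan x_0 ∈ {−4, ..., 4}. For each x_0, f_y(x_0, y) is a polynomial in y; find its integer roots y ∈ {−4, ..., 4}, then test f_x and f at those candidates.
  x = -4: f_y(-4, y) = 3*y**2 + 6*y - 9; vanishes at y ∈ {-3, 1}. (-4, -3): f_x = -81 ≠ 0; (-4, 1): f_x = -65 ≠ 0.
  x = -3: f_y(-3, y) = 3*y**2 + 4*y - 7; vanishes at y ∈ {1}. (-3, 1): f_x = -40 ≠ 0.
  x = -2: f_y(-2, y) = 3*y**2 + 2*y - 5; vanishes at y ∈ {1}. (-2, 1): f_x = -21 ≠ 0.
  x = -1: f_y(-1, y) = 3*y**2 - 3; vanishes at y ∈ {-1, 1}. (-1, -1): f_x = -12 ≠ 0; (-1, 1): f_x = -8 ≠ 0.
  x = 0: f_y(0, y) = 3*y**2 - 2*y - 1; vanishes at y ∈ {1}. (0, 1): f_x = -1 ≠ 0.
  x = 1: f_y(1, y) = 3*y**2 - 4*y + 1; vanishes at y ∈ {1}. (1, 1): f_x = 0, f = 0 — SINGULAR.
  x = 2: f_y(2, y) = 3*y**2 - 6*y + 3; vanishes at y ∈ {1}. (2, 1): f_x = -5 ≠ 0.
  x = 3: f_y(3, y) = 3*y**2 - 8*y + 5; vanishes at y ∈ {1}. (3, 1): f_x = -16 ≠ 0.
  x = 4: f_y(4, y) = 3*y**2 - 10*y + 7; vanishes at y ∈ {1}. (4, 1): f_x = -33 ≠ 0.
Only singular point on the grid: (1, 1).
Classify: substitute x = 1 + u, y = 1 + v and expand: f = -u**3 - u**2 - u*v**2 + v**3 + v**2.
No constant or linear terms (consistent with a singular point). Quadratic part: -u**2 + v**2. Cubic part: -u**3 - u*v**2 + v**3.
The quadratic part v**2 - u**2 = (v − u)(v + u) splits into two distinct linear factors, so there are two distinct tangent lines y − 1 = ±(x − 1) — this is a node (ordinary double point).
Classification: node.


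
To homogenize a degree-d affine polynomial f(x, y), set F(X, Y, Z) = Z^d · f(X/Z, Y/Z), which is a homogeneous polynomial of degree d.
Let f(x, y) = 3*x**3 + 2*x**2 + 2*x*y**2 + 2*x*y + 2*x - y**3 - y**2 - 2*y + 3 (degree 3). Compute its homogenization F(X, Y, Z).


F(X, Y, Z) = 3*X**3 + 2*X**2*Z + 2*X*Y**2 + 2*X*Y*Z + 2*X*Z**2 - Y**3 - Y**2*Z - 2*Y*Z**2 + 3*Z**3

deg(f) = 3.
Substitute x = X/Z, y = Y/Z into f, then multiply by Z^3.
  monomial 3·x^3·y^0 ↦ 3·X^3·Y^0·Z^0.
  monomial 2·x^2·y^0 ↦ 2·X^2·Y^0·Z^1.
  monomial 2·x^1·y^2 ↦ 2·X^1·Y^2·Z^0.
  monomial 2·x^1·y^1 ↦ 2·X^1·Y^1·Z^1.
  monomial 2·x^1·y^0 ↦ 2·X^1·Y^0·Z^2.
  monomial -1·x^0·y^3 ↦ -1·X^0·Y^3·Z^0.
  monomial -1·x^0·y^2 ↦ -1·X^0·Y^2·Z^1.
  monomial -2·x^0·y^1 ↦ -2·X^0·Y^1·Z^2.
  monomial 3·x^0·y^0 ↦ 3·X^0·Y^0·Z^3.
Collecting: F(X, Y, Z) = 3*X**3 + 2*X**2*Z + 2*X*Y**2 + 2*X*Y*Z + 2*X*Z**2 - Y**3 - Y**2*Z - 2*Y*Z**2 + 3*Z**3.


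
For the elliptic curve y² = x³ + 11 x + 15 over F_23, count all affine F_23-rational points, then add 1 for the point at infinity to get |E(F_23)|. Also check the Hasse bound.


Affine points = {(1, 2), (1, 21), (3, 11), (3, 12), (4, 10), (4, 13), (11, 8), (11, 15), (12, 9), (12, 14), (13, 3), (13, 20), (15, 6), (15, 17), (16, 3), (16, 20), (17, 3), (17, 20), (20, 1), (20, 22), (21, 10), (21, 13), (22, 7), (22, 16)}; affine count = 24; |E(F_23)| = 25.

Discriminant check: Δ ∝ 4a³ + 27b² = 4·11³ + 27·15² = 4·1331 + 27·225 ≡ 14 (mod 23). Nonzero ⇒ E is nonsingular.
For each x ∈ F_23, compute rhs = x³ + 11·x + 15 mod 23, then count y ∈ F_23 with y² ≡ rhs.
  x = 0: rhs = 15, matching y values: none (0 points).
  x = 1: rhs = 4, matching y values: 2, 21 (2 points).
  x = 2: rhs = 22, matching y values: none (0 points).
  x = 3: rhs = 6, matching y values: 11, 12 (2 points).
  x = 4: rhs = 8, matching y values: 10, 13 (2 points).
  x = 5: rhs = 11, matching y values: none (0 points).
  x = 6: rhs = 21, matching y values: none (0 points).
  x = 7: rhs = 21, matching y values: none (0 points).
  x = 8: rhs = 17, matching y values: none (0 points).
  x = 9: rhs = 15, matching y values: none (0 points).
  x = 10: rhs = 21, matching y values: none (0 points).
  x = 11: rhs = 18, matching y values: 8, 15 (2 points).
  x = 12: rhs = 12, matching y values: 9, 14 (2 points).
  x = 13: rhs = 9, matching y values: 3, 20 (2 points).
  x = 14: rhs = 15, matching y values: none (0 points).
  x = 15: rhs = 13, matching y values: 6, 17 (2 points).
  x = 16: rhs = 9, matching y values: 3, 20 (2 points).
  x = 17: rhs = 9, matching y values: 3, 20 (2 points).
  x = 18: rhs = 19, matching y values: none (0 points).
  x = 19: rhs = 22, matching y values: none (0 points).
  x = 20: rhs = 1, matching y values: 1, 22 (2 points).
  x = 21: rhs = 8, matching y values: 10, 13 (2 points).
  x = 22: rhs = 3, matching y values: 7, 16 (2 points).
Total affine count: 24.
Full point count |E(F_23)| = 24 + 1 = 25.
Hasse bound: |25 − (23+1)| = |1| = 1 ≤ 2√23 ≈ 9.5917 ✓.


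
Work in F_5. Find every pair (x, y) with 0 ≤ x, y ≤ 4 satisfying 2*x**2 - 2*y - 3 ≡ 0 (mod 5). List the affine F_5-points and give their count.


Affine F_5-points: {(0, 1), (1, 2), (2, 0), (3, 0), (4, 2)}; count = 5.

For each of the 25 pairs (x, y) ∈ F_5², evaluate f(x, y) mod 5. Record the zeros.
  x = 0: [0↦2, 1↦0, 2↦3, 3↦1, 4↦4]  zeros at y ∈ {1}
  x = 1: [0↦4, 1↦2, 2↦0, 3↦3, 4↦1]  zeros at y ∈ {2}
  x = 2: [0↦0, 1↦3, 2↦1, 3↦4, 4↦2]  zeros at y ∈ {0}
  x = 3: [0↦0, 1↦3, 2↦1, 3↦4, 4↦2]  zeros at y ∈ {0}
  x = 4: [0↦4, 1↦2, 2↦0, 3↦3, 4↦1]  zeros at y ∈ {2}
Collecting zeros: affine points = {(0, 1), (1, 2), (2, 0), (3, 0), (4, 2)}.
Total count |C(F_5)_aff| = 5.


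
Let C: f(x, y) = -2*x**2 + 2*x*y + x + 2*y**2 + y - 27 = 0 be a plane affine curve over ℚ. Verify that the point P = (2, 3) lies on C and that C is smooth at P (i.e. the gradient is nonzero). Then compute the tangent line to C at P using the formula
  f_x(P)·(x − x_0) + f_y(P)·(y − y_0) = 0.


Tangent line at P: -x + 17*y - 49 = 0.

Step 1: f(2, 3) = 0, so P lies on C.
Step 2: partial derivatives
  f_x(x, y) = -4*x + 2*y + 1, f_y(x, y) = 2*x + 4*y + 1.
  f_x(P) = -1, f_y(P) = 17 (gradient nonzero, so P is smooth).
Step 3: tangent line at P: -1·(x − 2) + 17·(y − 3) = 0.
Expanding: -x + 17*y - 49 = 0.


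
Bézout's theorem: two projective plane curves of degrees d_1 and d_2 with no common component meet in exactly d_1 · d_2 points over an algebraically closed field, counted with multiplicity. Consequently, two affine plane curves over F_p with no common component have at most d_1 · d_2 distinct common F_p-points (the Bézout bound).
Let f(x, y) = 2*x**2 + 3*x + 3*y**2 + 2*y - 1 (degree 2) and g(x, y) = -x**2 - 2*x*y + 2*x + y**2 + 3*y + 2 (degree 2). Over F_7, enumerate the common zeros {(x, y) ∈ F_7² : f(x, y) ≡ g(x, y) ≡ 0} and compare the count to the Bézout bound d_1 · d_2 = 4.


Common zeros: {(0, 5), (0, 6)}; count = 2; Bézout bound = 4.

deg(f) = 2, deg(g) = 2, so Bézout bound = 4.
Scan x ∈ F_7. For each x, list the y ∈ F_7 with f(x, y) ≡ 0 and those with g(x, y) ≡ 0 (mod 7); the common zeros in that column are the intersection.
  x = 0: f ≡ 0 at y ∈ {5, 6}; g ≡ 0 at y ∈ {5, 6}; common: {5, 6}.
  x = 1: f ≡ 0 at y ∈ ∅; g ≡ 0 at y ∈ ∅; common: ∅.
  x = 2: f ≡ 0 at y ∈ {5, 6}; g ≡ 0 at y ∈ {4}; common: ∅.
  x = 3: f ≡ 0 at y ∈ {2}; g ≡ 0 at y ∈ ∅; common: ∅.
  x = 4: f ≡ 0 at y ∈ ∅; g ≡ 0 at y ∈ {6}; common: ∅.
  x = 5: f ≡ 0 at y ∈ ∅; g ≡ 0 at y ∈ ∅; common: ∅.
  x = 6: f ≡ 0 at y ∈ {2}; g ≡ 0 at y ∈ {4, 5}; common: ∅.
Collecting: common zeros = {(0, 5), (0, 6)}, so the count is 2.
Comparison with the Bézout bound: 2 ≤ 4 = deg(f)·deg(g), as expected for curves with no common component (the affine F_7-count falls short of the bound because intersections may lie at infinity, over extension fields, or carry multiplicity).


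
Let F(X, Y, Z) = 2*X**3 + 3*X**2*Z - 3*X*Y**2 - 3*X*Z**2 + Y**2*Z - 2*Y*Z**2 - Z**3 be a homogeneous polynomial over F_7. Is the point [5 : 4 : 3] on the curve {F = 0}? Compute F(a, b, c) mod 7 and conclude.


F(5,4,3) ≡ 0 (mod 7); P is on the curve.

Evaluate F(5, 4, 3) term-by-term (mod 7).
  2*X**3 ↦ 2·125·1·1 = 250
  3*X**2*Z ↦ 3·25·1·3 = 225
  -3*X*Y**2 ↦ -3·5·16·1 = -240
  -3*X*Z**2 ↦ -3·5·1·9 = -135
  Y**2*Z ↦ 1·1·16·3 = 48
  -2*Y*Z**2 ↦ -2·1·4·9 = -72
  -Z**3 ↦ -1·1·1·27 = -27
Sum: F(5, 4, 3) = (250) + (225) + (-240) + (-135) + (48) + (-72) + (-27) = 49.
Reducing mod 7: 49 ≡ 0 (mod 7).
Since F(a, b, c) ≡ 0 (mod 7), P lies on the curve.


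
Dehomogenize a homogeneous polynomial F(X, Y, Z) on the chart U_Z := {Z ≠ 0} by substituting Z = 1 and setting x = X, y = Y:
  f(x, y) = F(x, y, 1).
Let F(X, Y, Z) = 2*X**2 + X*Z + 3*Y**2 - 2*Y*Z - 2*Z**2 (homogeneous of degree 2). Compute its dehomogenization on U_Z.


f(x, y) = 2*x**2 + x + 3*y**2 - 2*y - 2

On U_Z we set Z = 1. Each monomial c·X^i·Y^j·Z^k in F becomes c·x^i·y^j·1^k = c·x^i·y^j.
Substituting Z = 1: F(X, Y, 1) = 2*x**2 + x + 3*y**2 - 2*y - 2.
Note: deg(f) ≤ deg(F) = 2; strict inequality happens when F is divisible by Z (lost terms).


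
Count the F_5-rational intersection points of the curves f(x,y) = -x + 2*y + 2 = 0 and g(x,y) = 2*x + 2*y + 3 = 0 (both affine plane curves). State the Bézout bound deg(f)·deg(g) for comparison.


Common zeros: {(3, 3)}; count = 1; Bézout bound = 1.

deg(f) = 1, deg(g) = 1, so Bézout bound = 1.
Scan x ∈ F_5. For each x, list the y ∈ F_5 with f(x, y) ≡ 0 and those with g(x, y) ≡ 0 (mod 5); the common zeros in that column are the intersection.
  x = 0: f ≡ 0 at y ∈ {4}; g ≡ 0 at y ∈ {1}; common: ∅.
  x = 1: f ≡ 0 at y ∈ {2}; g ≡ 0 at y ∈ {0}; common: ∅.
  x = 2: f ≡ 0 at y ∈ {0}; g ≡ 0 at y ∈ {4}; common: ∅.
  x = 3: f ≡ 0 at y ∈ {3}; g ≡ 0 at y ∈ {3}; common: {3}.
  x = 4: f ≡ 0 at y ∈ {1}; g ≡ 0 at y ∈ {2}; common: ∅.
Collecting: common zeros = {(3, 3)}, so the count is 1.
Comparison with the Bézout bound: 1 ≤ 1 = deg(f)·deg(g), as expected for curves with no common component (the bound is attained).


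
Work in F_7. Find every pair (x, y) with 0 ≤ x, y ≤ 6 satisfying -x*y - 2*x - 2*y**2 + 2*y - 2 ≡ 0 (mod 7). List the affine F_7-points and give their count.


Affine F_7-points: {(0, 3), (0, 5), (1, 5), (1, 6), (2, 2), (2, 5), (3, 5), (4, 1), (4, 5), (5, 4), (5, 5), (6, 0), (6, 5)}; count = 13.

For each of the 49 pairs (x, y) ∈ F_7², evaluate f(x, y) mod 7. Record the zeros.
  x = 0: [0↦5, 1↦5, 2↦1, 3↦0, 4↦2, 5↦0, 6↦1]  zeros at y ∈ {3, 5}
  x = 1: [0↦3, 1↦2, 2↦4, 3↦2, 4↦3, 5↦0, 6↦0]  zeros at y ∈ {5, 6}
  x = 2: [0↦1, 1↦6, 2↦0, 3↦4, 4↦4, 5↦0, 6↦6]  zeros at y ∈ {2, 5}
  x = 3: [0↦6, 1↦3, 2↦3, 3↦6, 4↦5, 5↦0, 6↦5]  zeros at y ∈ {5}
  x = 4: [0↦4, 1↦0, 2↦6, 3↦1, 4↦6, 5↦0, 6↦4]  zeros at y ∈ {1, 5}
  x = 5: [0↦2, 1↦4, 2↦2, 3↦3, 4↦0, 5↦0, 6↦3]  zeros at y ∈ {4, 5}
  x = 6: [0↦0, 1↦1, 2↦5, 3↦5, 4↦1, 5↦0, 6↦2]  zeros at y ∈ {0, 5}
Collecting zeros: affine points = {(0, 3), (0, 5), (1, 5), (1, 6), (2, 2), (2, 5), (3, 5), (4, 1), (4, 5), (5, 4), (5, 5), (6, 0), (6, 5)}.
Total count |C(F_7)_aff| = 13.


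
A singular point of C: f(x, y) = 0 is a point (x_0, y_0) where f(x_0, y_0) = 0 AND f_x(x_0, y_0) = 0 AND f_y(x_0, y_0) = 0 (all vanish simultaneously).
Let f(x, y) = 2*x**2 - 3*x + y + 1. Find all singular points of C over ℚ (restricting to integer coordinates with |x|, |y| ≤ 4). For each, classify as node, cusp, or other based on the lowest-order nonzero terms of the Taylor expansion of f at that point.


No singular points in the scanned grid; C is smooth there.

Compute partial derivatives:
  f_x = 4*x - 3.
  f_y = 1.
f_y = 1 is a nonzero constant, so f_y never vanishes: no point (x, y) can satisfy f = f_x = f_y = 0. In particular no (x, y) ∈ {−4, ..., 4}² is singular; the curve is smooth.


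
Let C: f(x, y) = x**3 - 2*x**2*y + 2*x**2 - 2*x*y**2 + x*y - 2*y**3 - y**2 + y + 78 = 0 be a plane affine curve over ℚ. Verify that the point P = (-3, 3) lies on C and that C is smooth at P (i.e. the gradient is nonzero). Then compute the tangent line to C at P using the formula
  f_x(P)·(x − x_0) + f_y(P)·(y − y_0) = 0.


Tangent line at P: 36*x - 44*y + 240 = 0.

Step 1: f(-3, 3) = 0, so P lies on C.
Step 2: partial derivatives
  f_x(x, y) = 3*x**2 - 4*x*y + 4*x - 2*y**2 + y, f_y(x, y) = -2*x**2 - 4*x*y + x - 6*y**2 - 2*y + 1.
  f_x(P) = 36, f_y(P) = -44 (gradient nonzero, so P is smooth).
Step 3: tangent line at P: 36·(x − -3) + -44·(y − 3) = 0.
Expanding: 36*x - 44*y + 240 = 0.


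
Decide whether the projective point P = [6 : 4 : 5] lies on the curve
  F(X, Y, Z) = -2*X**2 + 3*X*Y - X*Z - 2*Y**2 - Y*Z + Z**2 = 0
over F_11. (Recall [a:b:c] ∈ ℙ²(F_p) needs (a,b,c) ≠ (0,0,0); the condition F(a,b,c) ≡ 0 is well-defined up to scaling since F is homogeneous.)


F(6,4,5) ≡ 9 (mod 11); P is NOT on the curve.

Evaluate F(6, 4, 5) term-by-term (mod 11).
  -2*X**2 ↦ -2·36·1·1 = -72
  3*X*Y ↦ 3·6·4·1 = 72
  -X*Z ↦ -1·6·1·5 = -30
  -2*Y**2 ↦ -2·1·16·1 = -32
  -Y*Z ↦ -1·1·4·5 = -20
  Z**2 ↦ 1·1·1·25 = 25
Sum: F(6, 4, 5) = (-72) + (72) + (-30) + (-32) + (-20) + (25) = -57.
Reducing mod 11: -57 ≡ 9 (mod 11).
Since F(a, b, c) ≡ 9 ≠ 0 (mod 11), P does NOT lie on the curve.


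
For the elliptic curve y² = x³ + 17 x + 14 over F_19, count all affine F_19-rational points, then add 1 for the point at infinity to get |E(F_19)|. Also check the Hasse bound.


Affine points = {(3, 4), (3, 15), (6, 3), (6, 16), (7, 1), (7, 18), (8, 4), (8, 15), (10, 5), (10, 14), (13, 0)}; affine count = 11; |E(F_19)| = 12.

Discriminant check: Δ ∝ 4a³ + 27b² = 4·17³ + 27·14² = 4·4913 + 27·196 ≡ 16 (mod 19). Nonzero ⇒ E is nonsingular.
For each x ∈ F_19, compute rhs = x³ + 17·x + 14 mod 19, then count y ∈ F_19 with y² ≡ rhs.
  x = 0: rhs = 14, matching y values: none (0 points).
  x = 1: rhs = 13, matching y values: none (0 points).
  x = 2: rhs = 18, matching y values: none (0 points).
  x = 3: rhs = 16, matching y values: 4, 15 (2 points).
  x = 4: rhs = 13, matching y values: none (0 points).
  x = 5: rhs = 15, matching y values: none (0 points).
  x = 6: rhs = 9, matching y values: 3, 16 (2 points).
  x = 7: rhs = 1, matching y values: 1, 18 (2 points).
  x = 8: rhs = 16, matching y values: 4, 15 (2 points).
  x = 9: rhs = 3, matching y values: none (0 points).
  x = 10: rhs = 6, matching y values: 5, 14 (2 points).
  x = 11: rhs = 12, matching y values: none (0 points).
  x = 12: rhs = 8, matching y values: none (0 points).
  x = 13: rhs = 0, matching y values: 0 (1 points).
  x = 14: rhs = 13, matching y values: none (0 points).
  x = 15: rhs = 15, matching y values: none (0 points).
  x = 16: rhs = 12, matching y values: none (0 points).
  x = 17: rhs = 10, matching y values: none (0 points).
  x = 18: rhs = 15, matching y values: none (0 points).
Total affine count: 11.
Full point count |E(F_19)| = 11 + 1 = 12.
Hasse bound: |12 − (19+1)| = |-8| = 8 ≤ 2√19 ≈ 8.7178 ✓.


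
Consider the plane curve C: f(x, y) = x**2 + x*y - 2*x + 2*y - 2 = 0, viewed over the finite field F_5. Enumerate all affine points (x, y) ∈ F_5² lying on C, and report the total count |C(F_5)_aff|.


Affine F_5-points: {(0, 1), (1, 1), (2, 3), (4, 4)}; count = 4.

For each of the 25 pairs (x, y) ∈ F_5², evaluate f(x, y) mod 5. Record the zeros.
  x = 0: [0↦3, 1↦0, 2↦2, 3↦4, 4↦1]  zeros at y ∈ {1}
  x = 1: [0↦2, 1↦0, 2↦3, 3↦1, 4↦4]  zeros at y ∈ {1}
  x = 2: [0↦3, 1↦2, 2↦1, 3↦0, 4↦4]  zeros at y ∈ {3}
  x = 3: [0↦1, 1↦1, 2↦1, 3↦1, 4↦1]  zeros at y ∈ ∅
  x = 4: [0↦1, 1↦2, 2↦3, 3↦4, 4↦0]  zeros at y ∈ {4}
Collecting zeros: affine points = {(0, 1), (1, 1), (2, 3), (4, 4)}.
Total count |C(F_5)_aff| = 4.


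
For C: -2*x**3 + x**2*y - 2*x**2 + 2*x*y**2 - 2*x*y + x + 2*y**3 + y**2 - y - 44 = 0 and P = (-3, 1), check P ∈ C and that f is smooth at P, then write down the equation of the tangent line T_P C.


Tangent line at P: -47*x + 10*y - 151 = 0.

Step 1: f(-3, 1) = 0, so P lies on C.
Step 2: partial derivatives
  f_x(x, y) = -6*x**2 + 2*x*y - 4*x + 2*y**2 - 2*y + 1, f_y(x, y) = x**2 + 4*x*y - 2*x + 6*y**2 + 2*y - 1.
  f_x(P) = -47, f_y(P) = 10 (gradient nonzero, so P is smooth).
Step 3: tangent line at P: -47·(x − -3) + 10·(y − 1) = 0.
Expanding: -47*x + 10*y - 151 = 0.


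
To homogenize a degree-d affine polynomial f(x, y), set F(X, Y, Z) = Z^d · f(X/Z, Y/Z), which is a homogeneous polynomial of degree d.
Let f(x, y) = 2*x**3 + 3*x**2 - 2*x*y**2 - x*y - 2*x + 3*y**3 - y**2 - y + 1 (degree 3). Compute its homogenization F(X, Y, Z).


F(X, Y, Z) = 2*X**3 + 3*X**2*Z - 2*X*Y**2 - X*Y*Z - 2*X*Z**2 + 3*Y**3 - Y**2*Z - Y*Z**2 + Z**3

deg(f) = 3.
Substitute x = X/Z, y = Y/Z into f, then multiply by Z^3.
  monomial 2·x^3·y^0 ↦ 2·X^3·Y^0·Z^0.
  monomial 3·x^2·y^0 ↦ 3·X^2·Y^0·Z^1.
  monomial -2·x^1·y^2 ↦ -2·X^1·Y^2·Z^0.
  monomial -1·x^1·y^1 ↦ -1·X^1·Y^1·Z^1.
  monomial -2·x^1·y^0 ↦ -2·X^1·Y^0·Z^2.
  monomial 3·x^0·y^3 ↦ 3·X^0·Y^3·Z^0.
  monomial -1·x^0·y^2 ↦ -1·X^0·Y^2·Z^1.
  monomial -1·x^0·y^1 ↦ -1·X^0·Y^1·Z^2.
  monomial 1·x^0·y^0 ↦ 1·X^0·Y^0·Z^3.
Collecting: F(X, Y, Z) = 2*X**3 + 3*X**2*Z - 2*X*Y**2 - X*Y*Z - 2*X*Z**2 + 3*Y**3 - Y**2*Z - Y*Z**2 + Z**3.


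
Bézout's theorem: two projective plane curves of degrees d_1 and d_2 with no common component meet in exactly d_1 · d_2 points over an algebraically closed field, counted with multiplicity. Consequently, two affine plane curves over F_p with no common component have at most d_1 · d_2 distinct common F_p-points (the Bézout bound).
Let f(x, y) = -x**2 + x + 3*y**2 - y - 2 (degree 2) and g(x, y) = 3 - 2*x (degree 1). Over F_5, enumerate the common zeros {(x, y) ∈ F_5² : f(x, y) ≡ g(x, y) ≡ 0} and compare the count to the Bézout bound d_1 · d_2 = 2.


Common zeros: {(4, 3), (4, 4)}; count = 2; Bézout bound = 2.

deg(f) = 2, deg(g) = 1, so Bézout bound = 2.
Scan x ∈ F_5. For each x, list the y ∈ F_5 with f(x, y) ≡ 0 and those with g(x, y) ≡ 0 (mod 5); the common zeros in that column are the intersection.
  x = 0: f ≡ 0 at y ∈ {1}; g ≡ 0 at y ∈ ∅; common: ∅.
  x = 1: f ≡ 0 at y ∈ {1}; g ≡ 0 at y ∈ ∅; common: ∅.
  x = 2: f ≡ 0 at y ∈ {3, 4}; g ≡ 0 at y ∈ ∅; common: ∅.
  x = 3: f ≡ 0 at y ∈ ∅; g ≡ 0 at y ∈ ∅; common: ∅.
  x = 4: f ≡ 0 at y ∈ {3, 4}; g ≡ 0 at y ∈ {0, 1, 2, 3, 4}; common: {3, 4}.
Collecting: common zeros = {(4, 3), (4, 4)}, so the count is 2.
Comparison with the Bézout bound: 2 ≤ 2 = deg(f)·deg(g), as expected for curves with no common component (the bound is attained).


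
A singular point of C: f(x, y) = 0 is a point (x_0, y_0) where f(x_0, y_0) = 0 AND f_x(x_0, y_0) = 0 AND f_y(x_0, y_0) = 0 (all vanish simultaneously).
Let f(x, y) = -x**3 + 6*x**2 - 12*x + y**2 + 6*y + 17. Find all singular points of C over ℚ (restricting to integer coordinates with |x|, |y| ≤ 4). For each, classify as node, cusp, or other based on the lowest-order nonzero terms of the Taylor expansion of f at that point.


Singular points: {(2, -3)}; classification: cusp.

Compute partial derivatives:
  f_x = -3*x**2 + 12*x - 12.
  f_y = 2*y + 6.
Scan x_0 ∈ {−4, ..., 4}. For each x_0, f_y(x_0, y) is a polynomial in y; find its integer roots y ∈ {−4, ..., 4}, then test f_x and f at those candidates.
  x = -4: f_y(-4, y) = 2*y + 6; vanishes at y ∈ {-3}. (-4, -3): f_x = -108 ≠ 0.
  x = -3: f_y(-3, y) = 2*y + 6; vanishes at y ∈ {-3}. (-3, -3): f_x = -75 ≠ 0.
  x = -2: f_y(-2, y) = 2*y + 6; vanishes at y ∈ {-3}. (-2, -3): f_x = -48 ≠ 0.
  x = -1: f_y(-1, y) = 2*y + 6; vanishes at y ∈ {-3}. (-1, -3): f_x = -27 ≠ 0.
  x = 0: f_y(0, y) = 2*y + 6; vanishes at y ∈ {-3}. (0, -3): f_x = -12 ≠ 0.
  x = 1: f_y(1, y) = 2*y + 6; vanishes at y ∈ {-3}. (1, -3): f_x = -3 ≠ 0.
  x = 2: f_y(2, y) = 2*y + 6; vanishes at y ∈ {-3}. (2, -3): f_x = 0, f = 0 — SINGULAR.
  x = 3: f_y(3, y) = 2*y + 6; vanishes at y ∈ {-3}. (3, -3): f_x = -3 ≠ 0.
  x = 4: f_y(4, y) = 2*y + 6; vanishes at y ∈ {-3}. (4, -3): f_x = -12 ≠ 0.
Only singular point on the grid: (2, -3).
Classify: substitute x = 2 + u, y = -3 + v and expand: f = -u**3 + v**2.
No constant or linear terms (consistent with a singular point). Quadratic part: v**2. Cubic part: -u**3.
The quadratic part v**2 is a perfect square, so there is a single (double) tangent line v = 0, i.e. y = -3. Restricting the cubic part to that line (v = 0) leaves -u**3 ≠ 0, so f is not divisible by v and the branch is v² ≈ u**3 to lowest order — this is a cusp.
Classification: cusp.
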